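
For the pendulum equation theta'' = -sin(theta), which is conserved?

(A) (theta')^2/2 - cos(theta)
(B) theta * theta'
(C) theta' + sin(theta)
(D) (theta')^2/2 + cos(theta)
A

A first integral I satisfies dI/dt = 0 along every solution. Differentiate each option and use the equation of motion:
(A) d/dt[(theta')^2/2 - cos(theta)] = theta' theta'' + sin(theta) theta' = theta'(-sin(theta)) + theta' sin(theta) = 0
(B) d/dt[theta * theta'] = (theta')^2 + theta theta'' = (theta')^2 - theta sin(theta), not identically 0
(C) d/dt[theta' + sin(theta)] = theta'' + cos(theta) theta' = -sin(theta) + theta' cos(theta), not identically 0
(D) d/dt[(theta')^2/2 + cos(theta)] = theta' theta'' - sin(theta) theta' = -2 theta' sin(theta), not identically 0

Only (A) has zero time-derivative. This is the total energy: kinetic (theta')^2/2 plus potential -cos(theta).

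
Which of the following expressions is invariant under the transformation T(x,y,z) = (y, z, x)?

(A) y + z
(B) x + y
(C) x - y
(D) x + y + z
D

Apply T(x,y,z) = (y, z, x) to each option, i.e. replace (x, y, z) by the transformed coordinates.
Substitute the transformed coordinates into each option and compare with the original:
(A) y + z  ->  (z) + (x) = x + z   [differs from y + z: not invariant]
(B) x + y  ->  (y) + (z) = y + z   [differs from x + y: not invariant]
(C) x - y  ->  (y) - (z) = y - z   [differs from x - y: not invariant]
(D) x + y + z  ->  (y) + (z) + (x) = x + y + z   [equals x + y + z: invariant]

Only option (D), x + y + z, is unchanged by the transformation.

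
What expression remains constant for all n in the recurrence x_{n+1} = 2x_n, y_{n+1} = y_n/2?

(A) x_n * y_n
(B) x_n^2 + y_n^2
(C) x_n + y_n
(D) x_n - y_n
A

For the recurrence x_{n+1} = 2x_n, y_{n+1} = y_n/2:

x_{n+1} * y_{n+1} = (2x_n) * (y_n/2) = x_n * y_n
The product is conserved.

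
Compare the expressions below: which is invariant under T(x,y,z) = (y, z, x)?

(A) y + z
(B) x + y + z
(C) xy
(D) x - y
B

Apply T(x,y,z) = (y, z, x) to each option, i.e. replace (x, y, z) by the transformed coordinates.
Substitute the transformed coordinates into each option and compare with the original:
(A) y + z  ->  (z) + (x) = x + z   [differs from y + z: not invariant]
(B) x + y + z  ->  (y) + (z) + (x) = x + y + z   [equals x + y + z: invariant]
(C) xy  ->  (y)(z) = yz   [differs from xy: not invariant]
(D) x - y  ->  (y) - (z) = y - z   [differs from x - y: not invariant]

Only option (B), x + y + z, is unchanged by the transformation.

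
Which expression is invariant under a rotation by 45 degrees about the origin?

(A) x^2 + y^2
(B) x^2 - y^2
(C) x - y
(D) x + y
A

A rotation by 45 degrees sends (x, y) to (sqrt(2)x/2 - sqrt(2)y/2, sqrt(2)x/2 + sqrt(2)y/2).
Substitute the transformed coordinates into each option and compare with the original:
(A) x^2 + y^2  ->  (sqrt(2)x/2 - sqrt(2)y/2)^2 + (sqrt(2)x/2 + sqrt(2)y/2)^2 = x^2 + y^2   [equals x^2 + y^2: invariant]
(B) x^2 - y^2  ->  (sqrt(2)x/2 - sqrt(2)y/2)^2 - (sqrt(2)x/2 + sqrt(2)y/2)^2 = -2xy   [differs from x^2 - y^2: not invariant]
(C) x - y  ->  (sqrt(2)x/2 - sqrt(2)y/2) - (sqrt(2)x/2 + sqrt(2)y/2) = -sqrt(2)y   [differs from x - y: not invariant]
(D) x + y  ->  (sqrt(2)x/2 - sqrt(2)y/2) + (sqrt(2)x/2 + sqrt(2)y/2) = sqrt(2)x   [differs from x + y: not invariant]

Only option (A), x^2 + y^2, is unchanged by the transformation.
Geometrically, x^2 + y^2 is the squared distance from the origin, which every rotation about the origin preserves.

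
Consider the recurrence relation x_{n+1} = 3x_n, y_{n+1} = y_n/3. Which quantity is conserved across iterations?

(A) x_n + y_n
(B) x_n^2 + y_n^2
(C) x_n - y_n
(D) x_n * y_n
D

For the recurrence x_{n+1} = 3x_n, y_{n+1} = y_n/3:

x_{n+1} * y_{n+1} = (3x_n) * (y_n/3) = x_n * y_n
The product is conserved.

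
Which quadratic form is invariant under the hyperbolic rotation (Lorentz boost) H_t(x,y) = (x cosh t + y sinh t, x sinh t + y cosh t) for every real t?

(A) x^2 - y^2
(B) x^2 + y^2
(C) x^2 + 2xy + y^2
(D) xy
A

Write x' = x cosh t + y sinh t, y' = x sinh t + y cosh t and substitute into each option:
(A) x^2 - y^2: (x cosh t + y sinh t)^2 - (x sinh t + y cosh t)^2 = x^2(cosh^2 t - sinh^2 t) + 2xy(cosh t sinh t - sinh t cosh t) + y^2(sinh^2 t - cosh^2 t) = x^2 - y^2   [invariant, using cosh^2 t - sinh^2 t = 1]
(B) x^2 + y^2: (x cosh t + y sinh t)^2 + (x sinh t + y cosh t)^2 = (x^2 + y^2)(cosh^2 t + sinh^2 t) + 4xy sinh t cosh t = (x^2 + y^2) cosh 2t + 2xy sinh 2t   [not invariant for t != 0]
(C) x^2 + 2xy + y^2: (x' + y')^2 with x' + y' = (x + y)(cosh t + sinh t) = (x + y)e^t, so it becomes (x + y)^2 e^(2t)   [not invariant for t != 0]
(D) xy: (x cosh t + y sinh t)(x sinh t + y cosh t) = xy(cosh^2 t + sinh^2 t) + (x^2 + y^2) sinh t cosh t = xy cosh 2t + (x^2 + y^2)(sinh 2t)/2   [not invariant for t != 0]

Only (A) x^2 - y^2 is unchanged; it is the Minkowski form preserved by Lorentz boosts, just as x^2 + y^2 is preserved by ordinary rotations.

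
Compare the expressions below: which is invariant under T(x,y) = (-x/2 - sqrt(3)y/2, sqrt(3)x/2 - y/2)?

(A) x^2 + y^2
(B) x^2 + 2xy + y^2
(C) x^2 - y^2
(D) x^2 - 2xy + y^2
A

An expression E(x,y) is invariant under T if E(T(x,y)) = E(x,y). Here T(x,y) = (-x/2 - sqrt(3)y/2, sqrt(3)x/2 - y/2).
Substitute the transformed coordinates into each option and compare with the original:
(A) x^2 + y^2  ->  (-x/2 - sqrt(3)y/2)^2 + (sqrt(3)x/2 - y/2)^2 = x^2 + y^2   [equals x^2 + y^2: invariant]
(B) x^2 + 2xy + y^2  ->  (-x/2 - sqrt(3)y/2)^2 + 2(-x/2 - sqrt(3)y/2)(sqrt(3)x/2 - y/2) + (sqrt(3)x/2 - y/2)^2 = -sqrt(3)x^2/2 + x^2 - xy + sqrt(3)y^2/2 + y^2   [differs from x^2 + 2xy + y^2: not invariant]
(C) x^2 - y^2  ->  (-x/2 - sqrt(3)y/2)^2 - (sqrt(3)x/2 - y/2)^2 = -x^2/2 + sqrt(3)xy + y^2/2   [differs from x^2 - y^2: not invariant]
(D) x^2 - 2xy + y^2  ->  (-x/2 - sqrt(3)y/2)^2 - 2(-x/2 - sqrt(3)y/2)(sqrt(3)x/2 - y/2) + (sqrt(3)x/2 - y/2)^2 = sqrt(3)x^2/2 + x^2 + xy - sqrt(3)y^2/2 + y^2   [differs from x^2 - 2xy + y^2: not invariant]

Only option (A), x^2 + y^2, is unchanged by the transformation.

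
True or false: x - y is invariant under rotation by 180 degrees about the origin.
False

Applying rotation by 180 degrees: x' = x*cos(180 degrees) - y*sin(180 degrees) = -x, y' = x*sin(180 degrees) + y*cos(180 degrees) = -y

Substituting into x - y:
(-x) - (-y)
= -x + y

This differs from the original expression x - y, so it is NOT invariant.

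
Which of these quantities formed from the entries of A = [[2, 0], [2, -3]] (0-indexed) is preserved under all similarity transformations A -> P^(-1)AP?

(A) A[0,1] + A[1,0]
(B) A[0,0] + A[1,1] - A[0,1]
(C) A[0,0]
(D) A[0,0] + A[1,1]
D

A[0,0] + A[1,1] is the trace of A. By the cyclic property of the trace, tr(P^(-1)AP) = tr(APP^(-1)) = tr(A), so it is the same for every matrix similar to A.

The other combinations are not similarity invariants. For example, take P = [[1, 1], [0, 1]] (det P = 1), so P^(-1) = [[1, -1], [0, 1]] and
B = P^(-1)AP = [[0, 3], [2, -1]].
Evaluating each option on A and on B:
(A) A[0,1] + A[1,0]: 2 for A, 5 for B -> changes
(B) A[0,0] + A[1,1] - A[0,1]: -1 for A, -4 for B -> changes
(C) A[0,0]: 2 for A, 0 for B -> changes
(D) A[0,0] + A[1,1]: -1 for A, -1 for B -> unchanged

Only (D) A[0,0] + A[1,1] = -1 survives (and it does so for every P, not just this one), so it is the invariant.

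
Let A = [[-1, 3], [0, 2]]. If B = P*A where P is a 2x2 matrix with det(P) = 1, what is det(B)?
-2

By the multiplicative property of determinants, det(B) = det(P*A) = det(P) * det(A) = det(A),
so the determinant is invariant under multiplication by any determinant-1 matrix; we just need det(A).

det(A) = (-1)(2) - (3)(0) = -2 - 0 = -2

Therefore det(B) = 1 * (-2) = -2.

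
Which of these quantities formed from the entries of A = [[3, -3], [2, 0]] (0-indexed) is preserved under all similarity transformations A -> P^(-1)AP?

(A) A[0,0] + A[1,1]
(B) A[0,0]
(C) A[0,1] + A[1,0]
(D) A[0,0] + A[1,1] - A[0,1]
A

A[0,0] + A[1,1] is the trace of A. By the cyclic property of the trace, tr(P^(-1)AP) = tr(APP^(-1)) = tr(A), so it is the same for every matrix similar to A.

The other combinations are not similarity invariants. For example, take P = [[1, 1], [0, 1]] (det P = 1), so P^(-1) = [[1, -1], [0, 1]] and
B = P^(-1)AP = [[1, -2], [2, 2]].
Evaluating each option on A and on B:
(A) A[0,0] + A[1,1]: 3 for A, 3 for B -> unchanged
(B) A[0,0]: 3 for A, 1 for B -> changes
(C) A[0,1] + A[1,0]: -1 for A, 0 for B -> changes
(D) A[0,0] + A[1,1] - A[0,1]: 6 for A, 5 for B -> changes

Only (A) A[0,0] + A[1,1] = 3 survives (and it does so for every P, not just this one), so it is the invariant.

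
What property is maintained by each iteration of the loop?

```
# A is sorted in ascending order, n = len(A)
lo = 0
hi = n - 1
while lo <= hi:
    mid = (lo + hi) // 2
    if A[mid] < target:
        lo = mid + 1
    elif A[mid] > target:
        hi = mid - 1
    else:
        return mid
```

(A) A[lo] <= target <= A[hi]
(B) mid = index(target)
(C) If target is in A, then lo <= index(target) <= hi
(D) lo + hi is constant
C

A loop invariant must hold before the first iteration and be re-established by every execution of the body.

(C) If target is in A, then lo <= index(target) <= hi: Before the loop [lo, hi] = [0, n-1] covers every index. When A[mid] < target, sortedness puts target strictly to the right of mid, so setting lo = mid + 1 keeps index(target) in [lo, hi]; symmetrically for hi = mid - 1. Hence 'if target is in A then lo <= index(target) <= hi' holds after every iteration, and when lo > hi it proves target is absent.

The other options fail:
(A) A[lo] <= target <= A[hi]: fails when target is not in A (e.g. target < A[0] already violates it before the loop), so it is not maintained in general.
(B) mid = index(target): mid is just the current probe; it equals index(target) only on the iteration that returns.
(D) lo + hi is constant: each iteration moves exactly one of lo, hi, so lo + hi changes (e.g. 0 + (n-1) becomes (mid+1) + (n-1)).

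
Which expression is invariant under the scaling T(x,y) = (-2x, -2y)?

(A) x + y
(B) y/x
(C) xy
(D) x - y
B

Under the uniform scaling T(x,y) = (-2x, -2y):
Substitute the transformed coordinates into each option and compare with the original:
(A) x + y  ->  (-2x) + (-2y) = -2x - 2y   [differs from x + y: not invariant]
(B) y/x  ->  (-2y)/(-2x) = y/x   [equals y/x: invariant]
(C) xy  ->  (-2x)(-2y) = 4xy   [differs from xy: not invariant]
(D) x - y  ->  (-2x) - (-2y) = -2x + 2y   [differs from x - y: not invariant]

Only option (B), y/x, is unchanged by the transformation.
The common factor -2 cancels in a ratio of coordinates, while sums, products and sums of squares pick up factors of -2 or 4.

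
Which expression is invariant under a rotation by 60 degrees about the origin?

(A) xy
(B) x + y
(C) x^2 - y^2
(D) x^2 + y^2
D

A rotation by 60 degrees sends (x, y) to (x/2 - sqrt(3)y/2, sqrt(3)x/2 + y/2).
Substitute the transformed coordinates into each option and compare with the original:
(A) xy  ->  (x/2 - sqrt(3)y/2)(sqrt(3)x/2 + y/2) = sqrt(3)x^2/4 - xy/2 - sqrt(3)y^2/4   [differs from xy: not invariant]
(B) x + y  ->  (x/2 - sqrt(3)y/2) + (sqrt(3)x/2 + y/2) = x/2 + sqrt(3)x/2 - sqrt(3)y/2 + y/2   [differs from x + y: not invariant]
(C) x^2 - y^2  ->  (x/2 - sqrt(3)y/2)^2 - (sqrt(3)x/2 + y/2)^2 = -x^2/2 - sqrt(3)xy + y^2/2   [differs from x^2 - y^2: not invariant]
(D) x^2 + y^2  ->  (x/2 - sqrt(3)y/2)^2 + (sqrt(3)x/2 + y/2)^2 = x^2 + y^2   [equals x^2 + y^2: invariant]

Only option (D), x^2 + y^2, is unchanged by the transformation.
Geometrically, x^2 + y^2 is the squared distance from the origin, which every rotation about the origin preserves.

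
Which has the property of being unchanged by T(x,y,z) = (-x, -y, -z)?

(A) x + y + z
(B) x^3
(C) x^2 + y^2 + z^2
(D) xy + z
C

Apply T(x,y,z) = (-x, -y, -z) to each option, i.e. replace (x, y, z) by the transformed coordinates.
Substitute the transformed coordinates into each option and compare with the original:
(A) x + y + z  ->  (-x) + (-y) + (-z) = -x - y - z   [differs from x + y + z: not invariant]
(B) x^3  ->  (-x)^3 = -x^3   [differs from x^3: not invariant]
(C) x^2 + y^2 + z^2  ->  (-x)^2 + (-y)^2 + (-z)^2 = x^2 + y^2 + z^2   [equals x^2 + y^2 + z^2: invariant]
(D) xy + z  ->  (-x)(-y) + (-z) = xy - z   [differs from xy + z: not invariant]

Only option (C), x^2 + y^2 + z^2, is unchanged by the transformation.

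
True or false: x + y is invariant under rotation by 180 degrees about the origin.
False

Applying rotation by 180 degrees: x' = x*cos(180 degrees) - y*sin(180 degrees) = -x, y' = x*sin(180 degrees) + y*cos(180 degrees) = -y

Substituting into x + y:
(-x) + (-y)
= -x - y

This differs from the original expression x + y, so it is NOT invariant.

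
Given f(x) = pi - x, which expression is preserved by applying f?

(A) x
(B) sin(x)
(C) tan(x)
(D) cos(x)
B

For f(x) = pi - x:
sin(pi - x) = sin(x), so sine is invariant under this transformation.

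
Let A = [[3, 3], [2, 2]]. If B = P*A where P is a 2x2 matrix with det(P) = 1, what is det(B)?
0

By the multiplicative property of determinants, det(B) = det(P*A) = det(P) * det(A) = det(A),
so the determinant is invariant under multiplication by any determinant-1 matrix; we just need det(A).

det(A) = (3)(2) - (3)(2) = 6 - 6 = 0

Therefore det(B) = 1 * 0 = 0.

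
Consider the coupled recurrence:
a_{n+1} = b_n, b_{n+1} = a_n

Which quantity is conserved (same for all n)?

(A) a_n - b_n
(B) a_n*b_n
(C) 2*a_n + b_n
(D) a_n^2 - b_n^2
B

Replace a_n by a_{n+1} = b_n and b_n by b_{n+1} = a_n in each option and simplify:
(A) a_n - b_n  ->  (b_n) - (a_n) = -a_n + b_n   [not conserved]
(B) a_n*b_n  ->  (b_n)*(a_n) = a_n*b_n   [conserved]
(C) 2*a_n + b_n  ->  2*(b_n) + (a_n) = a_n + 2*b_n   [not conserved]
(D) a_n^2 - b_n^2  ->  (b_n)^2 - (a_n)^2 = -a_n^2 + b_n^2   [not conserved]

Only (B) a_n*b_n returns to itself after one step, so it is the conserved quantity.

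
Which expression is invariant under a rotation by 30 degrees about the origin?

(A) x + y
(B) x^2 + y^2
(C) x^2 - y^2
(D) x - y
B

A rotation by 30 degrees sends (x, y) to (sqrt(3)x/2 - y/2, x/2 + sqrt(3)y/2).
Substitute the transformed coordinates into each option and compare with the original:
(A) x + y  ->  (sqrt(3)x/2 - y/2) + (x/2 + sqrt(3)y/2) = x/2 + sqrt(3)x/2 - y/2 + sqrt(3)y/2   [differs from x + y: not invariant]
(B) x^2 + y^2  ->  (sqrt(3)x/2 - y/2)^2 + (x/2 + sqrt(3)y/2)^2 = x^2 + y^2   [equals x^2 + y^2: invariant]
(C) x^2 - y^2  ->  (sqrt(3)x/2 - y/2)^2 - (x/2 + sqrt(3)y/2)^2 = x^2/2 - sqrt(3)xy - y^2/2   [differs from x^2 - y^2: not invariant]
(D) x - y  ->  (sqrt(3)x/2 - y/2) - (x/2 + sqrt(3)y/2) = -x/2 + sqrt(3)x/2 - sqrt(3)y/2 - y/2   [differs from x - y: not invariant]

Only option (B), x^2 + y^2, is unchanged by the transformation.
Geometrically, x^2 + y^2 is the squared distance from the origin, which every rotation about the origin preserves.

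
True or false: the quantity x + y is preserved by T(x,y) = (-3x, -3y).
False

Substitute T(x,y) = (-3x, -3y) into the expression and compare with the original.

Original: x + y
After applying T: (-3x) + (-3y) = -3x - 3y

This differs from the original x + y (difference: -4x - 4y), so the expression is NOT invariant.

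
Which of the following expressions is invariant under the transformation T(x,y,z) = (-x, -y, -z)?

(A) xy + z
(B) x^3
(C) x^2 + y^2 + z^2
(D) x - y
C

Apply T(x,y,z) = (-x, -y, -z) to each option, i.e. replace (x, y, z) by the transformed coordinates.
Substitute the transformed coordinates into each option and compare with the original:
(A) xy + z  ->  (-x)(-y) + (-z) = xy - z   [differs from xy + z: not invariant]
(B) x^3  ->  (-x)^3 = -x^3   [differs from x^3: not invariant]
(C) x^2 + y^2 + z^2  ->  (-x)^2 + (-y)^2 + (-z)^2 = x^2 + y^2 + z^2   [equals x^2 + y^2 + z^2: invariant]
(D) x - y  ->  (-x) - (-y) = -x + y   [differs from x - y: not invariant]

Only option (C), x^2 + y^2 + z^2, is unchanged by the transformation.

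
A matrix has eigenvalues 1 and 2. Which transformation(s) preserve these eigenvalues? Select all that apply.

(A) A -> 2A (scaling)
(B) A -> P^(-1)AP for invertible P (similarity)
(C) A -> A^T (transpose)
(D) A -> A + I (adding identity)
B and C

Eigenvalues are preserved by:
1. Similarity transformations: A -> P^(-1)AP (same characteristic polynomial)
2. Transpose: A^T has the same eigenvalues as A

Eigenvalues are NOT preserved by:
- Adding identity: eigenvalues become 1+1, 2+1
- Scaling: eigenvalues become 2, 4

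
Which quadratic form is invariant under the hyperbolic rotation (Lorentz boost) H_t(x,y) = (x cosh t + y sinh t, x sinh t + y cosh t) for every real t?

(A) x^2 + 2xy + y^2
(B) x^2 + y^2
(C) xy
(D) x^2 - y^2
D

Write x' = x cosh t + y sinh t, y' = x sinh t + y cosh t and substitute into each option:
(A) x^2 + 2xy + y^2: (x' + y')^2 with x' + y' = (x + y)(cosh t + sinh t) = (x + y)e^t, so it becomes (x + y)^2 e^(2t)   [not invariant for t != 0]
(B) x^2 + y^2: (x cosh t + y sinh t)^2 + (x sinh t + y cosh t)^2 = (x^2 + y^2)(cosh^2 t + sinh^2 t) + 4xy sinh t cosh t = (x^2 + y^2) cosh 2t + 2xy sinh 2t   [not invariant for t != 0]
(C) xy: (x cosh t + y sinh t)(x sinh t + y cosh t) = xy(cosh^2 t + sinh^2 t) + (x^2 + y^2) sinh t cosh t = xy cosh 2t + (x^2 + y^2)(sinh 2t)/2   [not invariant for t != 0]
(D) x^2 - y^2: (x cosh t + y sinh t)^2 - (x sinh t + y cosh t)^2 = x^2(cosh^2 t - sinh^2 t) + 2xy(cosh t sinh t - sinh t cosh t) + y^2(sinh^2 t - cosh^2 t) = x^2 - y^2   [invariant, using cosh^2 t - sinh^2 t = 1]

Only (D) x^2 - y^2 is unchanged; it is the Minkowski form preserved by Lorentz boosts, just as x^2 + y^2 is preserved by ordinary rotations.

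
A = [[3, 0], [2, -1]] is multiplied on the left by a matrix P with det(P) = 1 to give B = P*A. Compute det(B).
-3

By the multiplicative property of determinants, det(B) = det(P*A) = det(P) * det(A) = det(A),
so the determinant is invariant under multiplication by any determinant-1 matrix; we just need det(A).

det(A) = (3)(-1) - (0)(2) = -3 - 0 = -3

Therefore det(B) = 1 * (-3) = -3.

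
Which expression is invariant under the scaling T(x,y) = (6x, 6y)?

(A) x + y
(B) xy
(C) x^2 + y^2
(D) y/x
D

Under the uniform scaling T(x,y) = (6x, 6y):
Substitute the transformed coordinates into each option and compare with the original:
(A) x + y  ->  (6x) + (6y) = 6x + 6y   [differs from x + y: not invariant]
(B) xy  ->  (6x)(6y) = 36xy   [differs from xy: not invariant]
(C) x^2 + y^2  ->  (6x)^2 + (6y)^2 = 36x^2 + 36y^2   [differs from x^2 + y^2: not invariant]
(D) y/x  ->  (6y)/(6x) = y/x   [equals y/x: invariant]

Only option (D), y/x, is unchanged by the transformation.
The common factor 6 cancels in a ratio of coordinates, while sums, products and sums of squares pick up factors of 6 or 36.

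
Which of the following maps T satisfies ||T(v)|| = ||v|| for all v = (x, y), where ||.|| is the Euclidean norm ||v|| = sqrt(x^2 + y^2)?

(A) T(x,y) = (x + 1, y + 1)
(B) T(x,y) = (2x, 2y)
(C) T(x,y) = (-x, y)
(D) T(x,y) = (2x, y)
C

A transformation preserves a norm if ||T(v)|| = ||v|| for every v; a single vector where the norm changes rules an option out.

(A) T(x,y) = (x + 1, y + 1): v = (1, 0) has norm sqrt((1)^2 + (0)^2) = 1, but T(v) = (2, 1) has norm sqrt(5) -- not preserved.
(B) T(x,y) = (2x, 2y): v = (1, 0) has norm sqrt((1)^2 + (0)^2) = 1, but T(v) = (2, 0) has norm 2 -- not preserved.
(C) T(x,y) = (-x, y): preserves the norm -- it is an orthogonal map (a rotation/reflection), and (-x)^2 + (y)^2 simplifies to x^2 + y^2.
(D) T(x,y) = (2x, y): v = (1, 0) has norm sqrt((1)^2 + (0)^2) = 1, but T(v) = (2, 0) has norm 2 -- not preserved.

Therefore the answer is (C).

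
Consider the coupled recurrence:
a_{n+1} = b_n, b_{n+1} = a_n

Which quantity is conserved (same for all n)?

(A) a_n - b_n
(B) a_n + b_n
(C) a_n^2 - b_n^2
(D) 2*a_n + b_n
B

Replace a_n by a_{n+1} = b_n and b_n by b_{n+1} = a_n in each option and simplify:
(A) a_n - b_n  ->  (b_n) - (a_n) = -a_n + b_n   [not conserved]
(B) a_n + b_n  ->  (b_n) + (a_n) = a_n + b_n   [conserved]
(C) a_n^2 - b_n^2  ->  (b_n)^2 - (a_n)^2 = -a_n^2 + b_n^2   [not conserved]
(D) 2*a_n + b_n  ->  2*(b_n) + (a_n) = a_n + 2*b_n   [not conserved]

Only (B) a_n + b_n returns to itself after one step, so it is the conserved quantity.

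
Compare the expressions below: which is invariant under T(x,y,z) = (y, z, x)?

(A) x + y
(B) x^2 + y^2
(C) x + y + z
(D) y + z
C

Apply T(x,y,z) = (y, z, x) to each option, i.e. replace (x, y, z) by the transformed coordinates.
Substitute the transformed coordinates into each option and compare with the original:
(A) x + y  ->  (y) + (z) = y + z   [differs from x + y: not invariant]
(B) x^2 + y^2  ->  (y)^2 + (z)^2 = y^2 + z^2   [differs from x^2 + y^2: not invariant]
(C) x + y + z  ->  (y) + (z) + (x) = x + y + z   [equals x + y + z: invariant]
(D) y + z  ->  (z) + (x) = x + z   [differs from y + z: not invariant]

Only option (C), x + y + z, is unchanged by the transformation.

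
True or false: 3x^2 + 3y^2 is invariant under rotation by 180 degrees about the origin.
True

Applying rotation by 180 degrees: x' = x*cos(180 degrees) - y*sin(180 degrees) = -x, y' = x*sin(180 degrees) + y*cos(180 degrees) = -y

Substituting into 3x^2 + 3y^2:
3(-x)^2 + 3(-y)^2
= 3x^2 + 3y^2

This equals the original expression 3x^2 + 3y^2, so it IS invariant.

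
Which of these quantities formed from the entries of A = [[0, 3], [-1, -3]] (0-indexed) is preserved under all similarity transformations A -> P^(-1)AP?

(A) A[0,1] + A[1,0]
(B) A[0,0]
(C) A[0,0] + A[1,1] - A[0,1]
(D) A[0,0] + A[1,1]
D

A[0,0] + A[1,1] is the trace of A. By the cyclic property of the trace, tr(P^(-1)AP) = tr(APP^(-1)) = tr(A), so it is the same for every matrix similar to A.

The other combinations are not similarity invariants. For example, take P = [[1, 1], [1, 2]] (det P = 1), so P^(-1) = [[2, -1], [-1, 1]] and
B = P^(-1)AP = [[10, 19], [-7, -13]].
Evaluating each option on A and on B:
(A) A[0,1] + A[1,0]: 2 for A, 12 for B -> changes
(B) A[0,0]: 0 for A, 10 for B -> changes
(C) A[0,0] + A[1,1] - A[0,1]: -6 for A, -22 for B -> changes
(D) A[0,0] + A[1,1]: -3 for A, -3 for B -> unchanged

Only (D) A[0,0] + A[1,1] = -3 survives (and it does so for every P, not just this one), so it is the invariant.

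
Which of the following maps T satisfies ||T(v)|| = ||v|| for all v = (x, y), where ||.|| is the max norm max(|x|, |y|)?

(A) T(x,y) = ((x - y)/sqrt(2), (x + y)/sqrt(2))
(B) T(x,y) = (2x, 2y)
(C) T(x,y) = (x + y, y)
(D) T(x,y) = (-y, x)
D

A transformation preserves a norm if ||T(v)|| = ||v|| for every v; a single vector where the norm changes rules an option out.

(A) T(x,y) = ((x - y)/sqrt(2), (x + y)/sqrt(2)): v = (1, 0) has norm max(|1|, |0|) = 1, but T(v) = (sqrt(2)/2, sqrt(2)/2) has norm sqrt(2)/2 -- not preserved.
(B) T(x,y) = (2x, 2y): v = (1, 0) has norm max(|1|, |0|) = 1, but T(v) = (2, 0) has norm 2 -- not preserved.
(C) T(x,y) = (x + y, y): v = (1, 1) has norm max(|1|, |1|) = 1, but T(v) = (2, 1) has norm 2 -- not preserved.
(D) T(x,y) = (-y, x): preserves the norm -- it only permutes the coordinates and/or flips signs, which leaves max(|x|, |y|) unchanged.

Therefore the answer is (D).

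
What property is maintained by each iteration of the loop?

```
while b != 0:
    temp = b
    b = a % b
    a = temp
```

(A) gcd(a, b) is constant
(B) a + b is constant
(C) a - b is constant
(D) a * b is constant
A

A loop invariant must hold before the first iteration and be re-established by every execution of the body.

(A) gcd(a, b) is constant: One iteration replaces (a, b) by (b, a mod b). Since a mod b = a - q*b for an integer q, any common divisor of a and b divides b and a mod b, and conversely; hence gcd(b, a mod b) = gcd(a, b). For instance (30, 8) -> (8, 6) keeps gcd = 2. At exit b = 0 and a = gcd of the original inputs.

The other options fail:
(B) a + b is constant: e.g. (a, b) = (30, 8) -> (8, 6): the sum goes from 38 to 14.
(C) a - b is constant: e.g. (a, b) = (30, 8) -> (8, 6): the difference goes from 22 to 2.
(D) a * b is constant: e.g. (a, b) = (30, 8) -> (8, 6): the product goes from 240 to 48.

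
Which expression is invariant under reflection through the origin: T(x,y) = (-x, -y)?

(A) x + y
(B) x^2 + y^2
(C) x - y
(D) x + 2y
B

The map is reflection through the origin: T(x,y) = (-x, -y).
Substitute the transformed coordinates into each option and compare with the original:
(A) x + y  ->  (-x) + (-y) = -x - y   [differs from x + y: not invariant]
(B) x^2 + y^2  ->  (-x)^2 + (-y)^2 = x^2 + y^2   [equals x^2 + y^2: invariant]
(C) x - y  ->  (-x) - (-y) = -x + y   [differs from x - y: not invariant]
(D) x + 2y  ->  (-x) + 2(-y) = -x - 2y   [differs from x + 2y: not invariant]

Only option (B), x^2 + y^2, is unchanged by the transformation.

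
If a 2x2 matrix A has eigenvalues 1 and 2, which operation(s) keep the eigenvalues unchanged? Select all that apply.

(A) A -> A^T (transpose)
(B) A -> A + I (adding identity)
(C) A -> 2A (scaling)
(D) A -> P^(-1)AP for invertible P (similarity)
A and D

Eigenvalues are preserved by:
1. Similarity transformations: A -> P^(-1)AP (same characteristic polynomial)
2. Transpose: A^T has the same eigenvalues as A

Eigenvalues are NOT preserved by:
- Adding identity: eigenvalues become 1+1, 2+1
- Scaling: eigenvalues become 2, 4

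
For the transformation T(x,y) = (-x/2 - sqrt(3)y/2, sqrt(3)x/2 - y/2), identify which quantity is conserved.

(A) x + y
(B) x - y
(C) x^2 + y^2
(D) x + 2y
C

An expression E(x,y) is invariant under T if E(T(x,y)) = E(x,y). Here T(x,y) = (-x/2 - sqrt(3)y/2, sqrt(3)x/2 - y/2).
Substitute the transformed coordinates into each option and compare with the original:
(A) x + y  ->  (-x/2 - sqrt(3)y/2) + (sqrt(3)x/2 - y/2) = -x/2 + sqrt(3)x/2 - sqrt(3)y/2 - y/2   [differs from x + y: not invariant]
(B) x - y  ->  (-x/2 - sqrt(3)y/2) - (sqrt(3)x/2 - y/2) = -sqrt(3)x/2 - x/2 - sqrt(3)y/2 + y/2   [differs from x - y: not invariant]
(C) x^2 + y^2  ->  (-x/2 - sqrt(3)y/2)^2 + (sqrt(3)x/2 - y/2)^2 = x^2 + y^2   [equals x^2 + y^2: invariant]
(D) x + 2y  ->  (-x/2 - sqrt(3)y/2) + 2(sqrt(3)x/2 - y/2) = -x/2 + sqrt(3)x - y - sqrt(3)y/2   [differs from x + 2y: not invariant]

Only option (C), x^2 + y^2, is unchanged by the transformation.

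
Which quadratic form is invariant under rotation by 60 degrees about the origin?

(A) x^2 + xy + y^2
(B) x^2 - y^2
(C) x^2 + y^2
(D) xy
C

Rotation by 60 degrees sends (x, y) to (x/2 - sqrt(3)y/2, sqrt(3)x/2 + y/2).
Substitute the transformed coordinates into each option and compare with the original:
(A) x^2 + xy + y^2  ->  (x/2 - sqrt(3)y/2)^2 + (x/2 - sqrt(3)y/2)(sqrt(3)x/2 + y/2) + (sqrt(3)x/2 + y/2)^2 = sqrt(3)x^2/4 + x^2 - xy/2 - sqrt(3)y^2/4 + y^2   [differs from x^2 + xy + y^2: not invariant]
(B) x^2 - y^2  ->  (x/2 - sqrt(3)y/2)^2 - (sqrt(3)x/2 + y/2)^2 = -x^2/2 - sqrt(3)xy + y^2/2   [differs from x^2 - y^2: not invariant]
(C) x^2 + y^2  ->  (x/2 - sqrt(3)y/2)^2 + (sqrt(3)x/2 + y/2)^2 = x^2 + y^2   [equals x^2 + y^2: invariant]
(D) xy  ->  (x/2 - sqrt(3)y/2)(sqrt(3)x/2 + y/2) = sqrt(3)x^2/4 - xy/2 - sqrt(3)y^2/4   [differs from xy: not invariant]

Only option (C), x^2 + y^2, is unchanged by the transformation.
x^2 + y^2 is the squared distance from the origin, which rotations preserve.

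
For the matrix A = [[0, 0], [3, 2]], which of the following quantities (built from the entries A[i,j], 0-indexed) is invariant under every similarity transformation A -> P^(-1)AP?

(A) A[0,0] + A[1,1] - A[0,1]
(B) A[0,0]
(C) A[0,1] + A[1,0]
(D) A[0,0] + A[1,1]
D

A[0,0] + A[1,1] is the trace of A. By the cyclic property of the trace, tr(P^(-1)AP) = tr(APP^(-1)) = tr(A), so it is the same for every matrix similar to A.

The other combinations are not similarity invariants. For example, take P = [[1, 1], [0, 1]] (det P = 1), so P^(-1) = [[1, -1], [0, 1]] and
B = P^(-1)AP = [[-3, -5], [3, 5]].
Evaluating each option on A and on B:
(A) A[0,0] + A[1,1] - A[0,1]: 2 for A, 7 for B -> changes
(B) A[0,0]: 0 for A, -3 for B -> changes
(C) A[0,1] + A[1,0]: 3 for A, -2 for B -> changes
(D) A[0,0] + A[1,1]: 2 for A, 2 for B -> unchanged

Only (D) A[0,0] + A[1,1] = 2 survives (and it does so for every P, not just this one), so it is the invariant.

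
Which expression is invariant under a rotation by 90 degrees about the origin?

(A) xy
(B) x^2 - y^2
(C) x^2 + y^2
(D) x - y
C

A rotation by 90 degrees sends (x, y) to (-y, x).
Substitute the transformed coordinates into each option and compare with the original:
(A) xy  ->  (-y)(x) = -xy   [differs from xy: not invariant]
(B) x^2 - y^2  ->  (-y)^2 - (x)^2 = -x^2 + y^2   [differs from x^2 - y^2: not invariant]
(C) x^2 + y^2  ->  (-y)^2 + (x)^2 = x^2 + y^2   [equals x^2 + y^2: invariant]
(D) x - y  ->  (-y) - (x) = -x - y   [differs from x - y: not invariant]

Only option (C), x^2 + y^2, is unchanged by the transformation.
Geometrically, x^2 + y^2 is the squared distance from the origin, which every rotation about the origin preserves.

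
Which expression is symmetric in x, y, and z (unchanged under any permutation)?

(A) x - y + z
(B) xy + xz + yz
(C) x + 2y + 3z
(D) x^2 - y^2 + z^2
B

A symmetric expression is unchanged when the variables are permuted; here the transformation to test is the swap (x, y) -> (y, x).
A symmetric expression must survive every permutation; the single swap x <-> y already eliminates the distractors, and the keyed expression is also unchanged by x <-> z and y <-> z (each variable enters it in exactly the same way).
Substitute the transformed coordinates into each option and compare with the original:
(A) x - y + z  ->  (y) - (x) + z = -x + y + z   [differs from x - y + z: not invariant]
(B) xy + xz + yz  ->  (y)(x) + (y)z + (x)z = xy + xz + yz   [equals xy + xz + yz: invariant]
(C) x + 2y + 3z  ->  (y) + 2(x) + 3z = 2x + y + 3z   [differs from x + 2y + 3z: not invariant]
(D) x^2 - y^2 + z^2  ->  (y)^2 - (x)^2 + z^2 = -x^2 + y^2 + z^2   [differs from x^2 - y^2 + z^2: not invariant]

Only option (B), xy + xz + yz, is unchanged by the transformation.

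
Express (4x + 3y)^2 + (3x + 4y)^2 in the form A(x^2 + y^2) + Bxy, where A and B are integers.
25(x^2 + y^2) + 48xy

Expanding: (4x + 3y)^2 = 16x^2 + 24xy + 9y^2
(3x + 4y)^2 = 9x^2 + 24xy + 16y^2
Sum = (16+9)(x^2+y^2) + 48xy = 25(x^2 + y^2) + 48xy
This is symmetric in x and y.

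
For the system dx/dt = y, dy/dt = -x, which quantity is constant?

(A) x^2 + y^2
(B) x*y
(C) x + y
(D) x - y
A

A first integral I satisfies dI/dt = 0 along every solution. Differentiate each option and use the equation of motion:
(A) d/dt[x^2 + y^2] = 2x*dx/dt + 2y*dy/dt = 2x*y + 2y*(-x) = 0
(B) d/dt[x*y] = (dx/dt)y + x(dy/dt) = y^2 - x^2, not identically 0
(C) d/dt[x + y] = y + (-x) = y - x, not identically 0
(D) d/dt[x - y] = y - (-x) = x + y, not identically 0

Only (A) has zero time-derivative. So x^2 + y^2 (the squared radius; trajectories are circles) is the conserved quantity.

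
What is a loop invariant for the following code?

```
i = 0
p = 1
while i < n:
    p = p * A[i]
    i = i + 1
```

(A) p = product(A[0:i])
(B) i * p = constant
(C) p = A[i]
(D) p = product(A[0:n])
A

A loop invariant must hold before the first iteration and be re-established by every execution of the body.

(A) p = product(A[0:i]): Initially i = 0 and p = 1 = product of the empty slice A[0:0]. If p = product(A[0:i]) holds at the top of an iteration, the body sets p to product(A[0:i]) * A[i] = product(A[0:i+1]) and then i to i+1, so the property is restored. At exit i = n, giving p = product(A[0:n]).

The other options fail:
(B) i * p = constant: initially i * p = 0, but after one iteration it is 1 * A[0], which is nonzero in general.
(C) p = A[i]: after the first iteration p = A[0] but i = 1; in general p is a product of several elements, not a single one.
(D) p = product(A[0:n]): false before the loop (p = 1, not the full product) -- it only becomes true at exit.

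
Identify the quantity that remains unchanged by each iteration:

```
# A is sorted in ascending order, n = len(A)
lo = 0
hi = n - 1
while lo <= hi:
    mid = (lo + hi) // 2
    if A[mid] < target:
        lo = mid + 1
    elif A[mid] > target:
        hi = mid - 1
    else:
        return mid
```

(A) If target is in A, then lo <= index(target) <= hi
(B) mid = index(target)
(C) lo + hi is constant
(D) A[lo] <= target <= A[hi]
A

A loop invariant must hold before the first iteration and be re-established by every execution of the body.

(A) If target is in A, then lo <= index(target) <= hi: Before the loop [lo, hi] = [0, n-1] covers every index. When A[mid] < target, sortedness puts target strictly to the right of mid, so setting lo = mid + 1 keeps index(target) in [lo, hi]; symmetrically for hi = mid - 1. Hence 'if target is in A then lo <= index(target) <= hi' holds after every iteration, and when lo > hi it proves target is absent.

The other options fail:
(B) mid = index(target): mid is just the current probe; it equals index(target) only on the iteration that returns.
(C) lo + hi is constant: each iteration moves exactly one of lo, hi, so lo + hi changes (e.g. 0 + (n-1) becomes (mid+1) + (n-1)).
(D) A[lo] <= target <= A[hi]: fails when target is not in A (e.g. target < A[0] already violates it before the loop), so it is not maintained in general.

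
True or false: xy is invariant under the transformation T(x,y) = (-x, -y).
True

Substitute T(x,y) = (-x, -y) into the expression and compare with the original.

Original: xy
After applying T: (-x)(-y) = xy

This is identical to the original xy, so the expression is invariant.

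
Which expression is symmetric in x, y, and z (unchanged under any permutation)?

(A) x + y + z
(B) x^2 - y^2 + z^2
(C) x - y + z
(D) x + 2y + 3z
A

A symmetric expression is unchanged when the variables are permuted; here the transformation to test is the swap (x, y) -> (y, x).
A symmetric expression must survive every permutation; the single swap x <-> y already eliminates the distractors, and the keyed expression is also unchanged by x <-> z and y <-> z (each variable enters it in exactly the same way).
Substitute the transformed coordinates into each option and compare with the original:
(A) x + y + z  ->  (y) + (x) + z = x + y + z   [equals x + y + z: invariant]
(B) x^2 - y^2 + z^2  ->  (y)^2 - (x)^2 + z^2 = -x^2 + y^2 + z^2   [differs from x^2 - y^2 + z^2: not invariant]
(C) x - y + z  ->  (y) - (x) + z = -x + y + z   [differs from x - y + z: not invariant]
(D) x + 2y + 3z  ->  (y) + 2(x) + 3z = 2x + y + 3z   [differs from x + 2y + 3z: not invariant]

Only option (A), x + y + z, is unchanged by the transformation.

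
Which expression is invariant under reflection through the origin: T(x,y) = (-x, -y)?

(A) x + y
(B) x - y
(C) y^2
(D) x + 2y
C

The map is reflection through the origin: T(x,y) = (-x, -y).
Substitute the transformed coordinates into each option and compare with the original:
(A) x + y  ->  (-x) + (-y) = -x - y   [differs from x + y: not invariant]
(B) x - y  ->  (-x) - (-y) = -x + y   [differs from x - y: not invariant]
(C) y^2  ->  (-y)^2 = y^2   [equals y^2: invariant]
(D) x + 2y  ->  (-x) + 2(-y) = -x - 2y   [differs from x + 2y: not invariant]

Only option (C), y^2, is unchanged by the transformation.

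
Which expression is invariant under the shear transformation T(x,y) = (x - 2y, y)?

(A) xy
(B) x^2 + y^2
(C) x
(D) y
D

Under the shear T(x,y) = (x - 2y, y):
Substitute the transformed coordinates into each option and compare with the original:
(A) xy  ->  (x - 2y)(y) = xy - 2y^2   [differs from xy: not invariant]
(B) x^2 + y^2  ->  (x - 2y)^2 + (y)^2 = x^2 - 4xy + 5y^2   [differs from x^2 + y^2: not invariant]
(C) x  ->  (x - 2y) = x - 2y   [differs from x: not invariant]
(D) y  ->  (y) = y   [equals y: invariant]

Only option (D), y, is unchanged by the transformation.
A horizontal shear moves points parallel to the x-axis, so the y-coordinate (and any function of y alone) is unchanged.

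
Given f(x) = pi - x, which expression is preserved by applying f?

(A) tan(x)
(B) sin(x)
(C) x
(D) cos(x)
B

For f(x) = pi - x:
sin(pi - x) = sin(x), so sine is invariant under this transformation.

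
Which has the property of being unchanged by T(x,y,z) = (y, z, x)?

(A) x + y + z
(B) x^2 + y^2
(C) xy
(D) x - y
A

Apply T(x,y,z) = (y, z, x) to each option, i.e. replace (x, y, z) by the transformed coordinates.
Substitute the transformed coordinates into each option and compare with the original:
(A) x + y + z  ->  (y) + (z) + (x) = x + y + z   [equals x + y + z: invariant]
(B) x^2 + y^2  ->  (y)^2 + (z)^2 = y^2 + z^2   [differs from x^2 + y^2: not invariant]
(C) xy  ->  (y)(z) = yz   [differs from xy: not invariant]
(D) x - y  ->  (y) - (z) = y - z   [differs from x - y: not invariant]

Only option (A), x + y + z, is unchanged by the transformation.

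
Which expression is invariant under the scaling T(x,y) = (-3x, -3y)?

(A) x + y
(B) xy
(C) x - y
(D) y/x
D

Under the uniform scaling T(x,y) = (-3x, -3y):
Substitute the transformed coordinates into each option and compare with the original:
(A) x + y  ->  (-3x) + (-3y) = -3x - 3y   [differs from x + y: not invariant]
(B) xy  ->  (-3x)(-3y) = 9xy   [differs from xy: not invariant]
(C) x - y  ->  (-3x) - (-3y) = -3x + 3y   [differs from x - y: not invariant]
(D) y/x  ->  (-3y)/(-3x) = y/x   [equals y/x: invariant]

Only option (D), y/x, is unchanged by the transformation.
The common factor -3 cancels in a ratio of coordinates, while sums, products and sums of squares pick up factors of -3 or 9.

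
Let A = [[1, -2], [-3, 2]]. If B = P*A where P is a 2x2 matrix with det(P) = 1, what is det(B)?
-4

By the multiplicative property of determinants, det(B) = det(P*A) = det(P) * det(A) = det(A),
so the determinant is invariant under multiplication by any determinant-1 matrix; we just need det(A).

det(A) = (1)(2) - (-2)(-3) = 2 - 6 = -4

Therefore det(B) = 1 * (-4) = -4.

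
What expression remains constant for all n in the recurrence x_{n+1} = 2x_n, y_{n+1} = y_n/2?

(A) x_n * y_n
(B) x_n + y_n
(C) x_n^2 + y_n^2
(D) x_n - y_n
A

For the recurrence x_{n+1} = 2x_n, y_{n+1} = y_n/2:

x_{n+1} * y_{n+1} = (2x_n) * (y_n/2) = x_n * y_n
The product is conserved.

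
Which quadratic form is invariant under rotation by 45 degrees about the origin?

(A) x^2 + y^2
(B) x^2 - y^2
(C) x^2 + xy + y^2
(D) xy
A

Rotation by 45 degrees sends (x, y) to (sqrt(2)x/2 - sqrt(2)y/2, sqrt(2)x/2 + sqrt(2)y/2).
Substitute the transformed coordinates into each option and compare with the original:
(A) x^2 + y^2  ->  (sqrt(2)x/2 - sqrt(2)y/2)^2 + (sqrt(2)x/2 + sqrt(2)y/2)^2 = x^2 + y^2   [equals x^2 + y^2: invariant]
(B) x^2 - y^2  ->  (sqrt(2)x/2 - sqrt(2)y/2)^2 - (sqrt(2)x/2 + sqrt(2)y/2)^2 = -2xy   [differs from x^2 - y^2: not invariant]
(C) x^2 + xy + y^2  ->  (sqrt(2)x/2 - sqrt(2)y/2)^2 + (sqrt(2)x/2 - sqrt(2)y/2)(sqrt(2)x/2 + sqrt(2)y/2) + (sqrt(2)x/2 + sqrt(2)y/2)^2 = 3x^2/2 + y^2/2   [differs from x^2 + xy + y^2: not invariant]
(D) xy  ->  (sqrt(2)x/2 - sqrt(2)y/2)(sqrt(2)x/2 + sqrt(2)y/2) = x^2/2 - y^2/2   [differs from xy: not invariant]

Only option (A), x^2 + y^2, is unchanged by the transformation.
x^2 + y^2 is the squared distance from the origin, which rotations preserve.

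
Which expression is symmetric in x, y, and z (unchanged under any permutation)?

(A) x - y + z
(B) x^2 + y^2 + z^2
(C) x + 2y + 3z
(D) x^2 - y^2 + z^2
B

A symmetric expression is unchanged when the variables are permuted; here the transformation to test is the swap (x, y) -> (y, x).
A symmetric expression must survive every permutation; the single swap x <-> y already eliminates the distractors, and the keyed expression is also unchanged by x <-> z and y <-> z (each variable enters it in exactly the same way).
Substitute the transformed coordinates into each option and compare with the original:
(A) x - y + z  ->  (y) - (x) + z = -x + y + z   [differs from x - y + z: not invariant]
(B) x^2 + y^2 + z^2  ->  (y)^2 + (x)^2 + z^2 = x^2 + y^2 + z^2   [equals x^2 + y^2 + z^2: invariant]
(C) x + 2y + 3z  ->  (y) + 2(x) + 3z = 2x + y + 3z   [differs from x + 2y + 3z: not invariant]
(D) x^2 - y^2 + z^2  ->  (y)^2 - (x)^2 + z^2 = -x^2 + y^2 + z^2   [differs from x^2 - y^2 + z^2: not invariant]

Only option (B), x^2 + y^2 + z^2, is unchanged by the transformation.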